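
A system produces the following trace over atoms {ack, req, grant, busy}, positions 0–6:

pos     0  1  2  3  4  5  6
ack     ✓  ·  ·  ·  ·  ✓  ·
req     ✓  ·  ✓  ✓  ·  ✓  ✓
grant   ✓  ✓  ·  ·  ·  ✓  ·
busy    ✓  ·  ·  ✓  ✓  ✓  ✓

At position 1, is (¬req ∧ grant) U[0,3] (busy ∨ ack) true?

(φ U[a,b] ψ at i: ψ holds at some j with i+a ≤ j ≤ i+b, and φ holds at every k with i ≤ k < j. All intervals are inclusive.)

No

Need some j in [1,4] with (busy ∨ ack), and (¬req ∧ grant) at every k in [1,j-1].
  j=1: (busy ∨ ack) false.
  j=2: (busy ∨ ack) false.
  j=3: (busy ∨ ack) holds, but (¬req ∧ grant) fails at k=2 → not this j.
  j=4: (busy ∨ ack) holds, but (¬req ∧ grant) fails at k=2 → not this j.
No j in the window works → until fails.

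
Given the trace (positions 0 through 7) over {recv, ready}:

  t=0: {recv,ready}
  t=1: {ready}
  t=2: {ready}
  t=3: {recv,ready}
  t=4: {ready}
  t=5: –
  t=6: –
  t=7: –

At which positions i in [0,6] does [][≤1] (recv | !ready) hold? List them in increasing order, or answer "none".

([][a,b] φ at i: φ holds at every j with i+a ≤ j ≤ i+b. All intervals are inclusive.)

Evaluate at each i in [0,6]:
  i=0: ✗ (fails at j=1)
  i=1: ✗ (fails at j=1)
  i=2: ✗ (fails at j=2)
  i=3: ✗ (fails at j=4)
  i=4: ✗ (fails at j=4)
  i=5: ✓ (all of [5,6])
  i=6: ✓ (all of [6,7])

5, 6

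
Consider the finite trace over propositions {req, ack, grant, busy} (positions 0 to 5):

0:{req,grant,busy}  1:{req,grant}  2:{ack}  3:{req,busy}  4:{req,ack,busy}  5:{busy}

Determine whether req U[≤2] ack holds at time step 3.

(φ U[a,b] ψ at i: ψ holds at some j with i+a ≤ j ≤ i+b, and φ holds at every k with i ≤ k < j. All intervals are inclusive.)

Holds

Need some j in [3,5] with ack, and req at every k in [3,j-1].
  j=3: ack false.
  j=4: ack holds; req holds at every k in [3,3] → satisfied.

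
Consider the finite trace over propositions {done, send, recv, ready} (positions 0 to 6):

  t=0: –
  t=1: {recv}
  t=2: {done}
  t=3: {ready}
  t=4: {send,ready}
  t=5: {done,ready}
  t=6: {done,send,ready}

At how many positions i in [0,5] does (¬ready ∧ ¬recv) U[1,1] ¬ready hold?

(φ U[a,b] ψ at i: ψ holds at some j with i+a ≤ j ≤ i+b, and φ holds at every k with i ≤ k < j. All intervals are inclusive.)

Evaluate at each i in [0,5]:
  i=0: ✓ (rhs at j=1; lhs holds on [0,0])
  i=1: ✗ (lhs fails at k=1 before rhs at j=2)
  i=2: ✗ (no rhs in [3,3])
  i=3: ✗ (no rhs in [4,4])
  i=4: ✗ (no rhs in [5,5])
  i=5: ✗ (no rhs in [6,6])
Positions where it holds: {0} → 1.

1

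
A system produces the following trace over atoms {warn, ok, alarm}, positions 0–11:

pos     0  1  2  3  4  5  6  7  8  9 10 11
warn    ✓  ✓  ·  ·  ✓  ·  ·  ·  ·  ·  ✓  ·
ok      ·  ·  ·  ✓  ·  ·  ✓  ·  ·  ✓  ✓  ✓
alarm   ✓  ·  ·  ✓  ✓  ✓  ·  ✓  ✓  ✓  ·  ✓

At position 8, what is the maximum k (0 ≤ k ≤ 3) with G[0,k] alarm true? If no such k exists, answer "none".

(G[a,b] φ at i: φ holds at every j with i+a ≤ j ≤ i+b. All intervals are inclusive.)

1

alarm must hold from j=8 onward; find where it first fails.
  j=8: holds
  j=9: holds
  j=10: fails
Holds on [8,9], so largest k = 1.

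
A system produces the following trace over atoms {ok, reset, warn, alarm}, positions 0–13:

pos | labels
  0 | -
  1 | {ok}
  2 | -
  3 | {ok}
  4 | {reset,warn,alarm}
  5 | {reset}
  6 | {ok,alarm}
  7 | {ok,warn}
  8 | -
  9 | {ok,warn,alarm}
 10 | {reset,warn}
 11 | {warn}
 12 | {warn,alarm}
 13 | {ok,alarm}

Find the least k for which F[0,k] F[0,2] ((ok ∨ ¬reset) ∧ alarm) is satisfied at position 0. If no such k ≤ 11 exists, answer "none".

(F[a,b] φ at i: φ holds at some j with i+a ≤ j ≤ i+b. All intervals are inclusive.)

Scan j = 0,1,… for F[0,2] ((ok ∨ ¬reset) ∧ alarm):
  j=0: fails
  j=1: fails
  j=2: fails
  j=3: fails
  j=4: holds
First hit at j=4, so smallest k = 4-0 = 4.

4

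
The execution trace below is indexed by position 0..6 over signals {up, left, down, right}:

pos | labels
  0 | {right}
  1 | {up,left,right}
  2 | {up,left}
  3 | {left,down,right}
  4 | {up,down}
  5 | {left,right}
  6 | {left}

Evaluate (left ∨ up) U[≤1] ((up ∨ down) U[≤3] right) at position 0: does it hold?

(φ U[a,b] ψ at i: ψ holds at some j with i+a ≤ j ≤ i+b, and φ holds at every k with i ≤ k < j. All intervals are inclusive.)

Need some j in [0,1] with ((up ∨ down) U[≤3] right), and (left ∨ up) at every k in [0,j-1].
  j=0: ((up ∨ down) U[≤3] right) holds; no prefix to check → satisfied.

Yes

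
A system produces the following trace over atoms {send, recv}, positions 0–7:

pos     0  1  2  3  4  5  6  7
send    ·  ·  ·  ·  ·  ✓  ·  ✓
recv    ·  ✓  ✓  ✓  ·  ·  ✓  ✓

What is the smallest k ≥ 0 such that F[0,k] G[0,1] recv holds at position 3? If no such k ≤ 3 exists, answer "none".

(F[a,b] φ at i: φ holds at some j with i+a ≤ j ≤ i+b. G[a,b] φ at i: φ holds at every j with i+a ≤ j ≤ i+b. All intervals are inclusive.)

Scan j = 3,4,… for G[0,1] recv:
  j=3: fails
  j=4: fails
  j=5: fails
  j=6: holds
First hit at j=6, so smallest k = 6-3 = 3.

3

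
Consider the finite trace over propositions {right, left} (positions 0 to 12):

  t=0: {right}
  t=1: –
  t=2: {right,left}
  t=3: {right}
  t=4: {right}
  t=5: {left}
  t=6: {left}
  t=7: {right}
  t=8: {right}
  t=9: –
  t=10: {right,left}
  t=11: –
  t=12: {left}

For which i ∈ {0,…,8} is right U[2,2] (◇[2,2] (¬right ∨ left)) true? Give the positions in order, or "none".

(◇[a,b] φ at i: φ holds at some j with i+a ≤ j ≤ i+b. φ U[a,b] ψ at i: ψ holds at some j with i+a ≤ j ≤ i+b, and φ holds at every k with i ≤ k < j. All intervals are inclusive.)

Evaluate at each i in [0,8]:
  i=0: ✗ (no rhs in [2,2])
  i=1: ✗ (lhs fails at k=1 before rhs at j=3)
  i=2: ✓ (rhs at j=4; lhs holds on [2,3])
  i=3: ✗ (no rhs in [5,5])
  i=4: ✗ (no rhs in [6,6])
  i=5: ✗ (lhs fails at k=5 before rhs at j=7)
  i=6: ✗ (lhs fails at k=6 before rhs at j=8)
  i=7: ✓ (rhs at j=9; lhs holds on [7,8])
  i=8: ✗ (lhs fails at k=9 before rhs at j=10)

2, 7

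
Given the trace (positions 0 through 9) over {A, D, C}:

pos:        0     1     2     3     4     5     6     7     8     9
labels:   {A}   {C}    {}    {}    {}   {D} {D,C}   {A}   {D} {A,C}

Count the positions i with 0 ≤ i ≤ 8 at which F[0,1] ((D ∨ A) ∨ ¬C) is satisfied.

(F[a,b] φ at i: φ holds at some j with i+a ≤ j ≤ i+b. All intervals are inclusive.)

9

Evaluate at each i in [0,8]:
  i=0: ✓ (witness j=0)
  i=1: ✓ (witness j=2)
  i=2: ✓ (witness j=2)
  i=3: ✓ (witness j=3)
  i=4: ✓ (witness j=4)
  i=5: ✓ (witness j=5)
  i=6: ✓ (witness j=6)
  i=7: ✓ (witness j=7)
  i=8: ✓ (witness j=8)
Positions where it holds: {0, 1, 2, 3, 4, 5, 6, 7, 8} → 9.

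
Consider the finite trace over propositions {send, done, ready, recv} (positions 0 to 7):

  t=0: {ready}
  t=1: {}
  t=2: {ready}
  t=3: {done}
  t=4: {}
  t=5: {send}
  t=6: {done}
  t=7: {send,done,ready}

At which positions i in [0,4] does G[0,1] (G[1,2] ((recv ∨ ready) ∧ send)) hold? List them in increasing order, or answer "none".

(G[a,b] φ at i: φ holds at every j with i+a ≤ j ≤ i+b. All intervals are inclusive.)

Evaluate at each i in [0,4]:
  i=0: ✗ (fails at j=0)
  i=1: ✗ (fails at j=1)
  i=2: ✗ (fails at j=2)
  i=3: ✗ (fails at j=3)
  i=4: ✗ (fails at j=4)

none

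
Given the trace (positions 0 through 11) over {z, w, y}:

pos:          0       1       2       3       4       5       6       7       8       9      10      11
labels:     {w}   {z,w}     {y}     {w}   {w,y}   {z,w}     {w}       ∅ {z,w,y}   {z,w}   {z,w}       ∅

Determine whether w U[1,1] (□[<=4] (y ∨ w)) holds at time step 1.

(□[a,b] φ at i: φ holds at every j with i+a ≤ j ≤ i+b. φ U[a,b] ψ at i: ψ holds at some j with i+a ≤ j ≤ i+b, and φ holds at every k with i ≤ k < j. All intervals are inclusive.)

Need some j in [2,2] with □[<=4] (y ∨ w), and w at every k in [1,j-1].
  j=2: □[<=4] (y ∨ w) holds; w holds at every k in [1,1] → satisfied.

Holds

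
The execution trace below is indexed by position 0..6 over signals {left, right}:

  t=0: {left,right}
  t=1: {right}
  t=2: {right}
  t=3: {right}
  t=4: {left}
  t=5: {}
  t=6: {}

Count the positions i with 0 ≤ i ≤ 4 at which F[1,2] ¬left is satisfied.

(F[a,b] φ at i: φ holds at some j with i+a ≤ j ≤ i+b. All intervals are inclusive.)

Evaluate at each i in [0,4]:
  i=0: ✓ (witness j=1)
  i=1: ✓ (witness j=2)
  i=2: ✓ (witness j=3)
  i=3: ✓ (witness j=5)
  i=4: ✓ (witness j=5)
Positions where it holds: {0, 1, 2, 3, 4} → 5.

5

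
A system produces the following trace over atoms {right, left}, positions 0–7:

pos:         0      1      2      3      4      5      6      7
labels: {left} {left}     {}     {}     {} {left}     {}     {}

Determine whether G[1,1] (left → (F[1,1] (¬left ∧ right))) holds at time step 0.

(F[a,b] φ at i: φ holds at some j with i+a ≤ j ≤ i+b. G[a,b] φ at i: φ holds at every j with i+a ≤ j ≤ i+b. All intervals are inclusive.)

False

Check (left → (F[1,1] (¬left ∧ right))) at every j in [1,1]:
  j=1: antecedent true; consequent fails (none in [2,2]) → ✗
Fails at j=1 → formula fails.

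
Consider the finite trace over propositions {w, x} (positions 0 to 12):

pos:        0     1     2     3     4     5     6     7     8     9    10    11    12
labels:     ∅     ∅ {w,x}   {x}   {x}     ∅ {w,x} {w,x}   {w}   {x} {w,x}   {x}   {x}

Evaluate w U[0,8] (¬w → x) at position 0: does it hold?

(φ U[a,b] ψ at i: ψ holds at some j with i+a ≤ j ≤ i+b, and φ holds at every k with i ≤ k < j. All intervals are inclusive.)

Need some j in [0,8] with (¬w → x), and w at every k in [0,j-1].
  j=0: (¬w → x) false.
  j=1: (¬w → x) false.
  j=2: (¬w → x) holds, but w fails at k=0 → not this j.
  j=3: (¬w → x) holds, but w fails at k=0 → not this j.
  j=4: (¬w → x) holds, but w fails at k=0 → not this j.
  j=5: (¬w → x) false.
  j=6: (¬w → x) holds, but w fails at k=0 → not this j.
  j=7: (¬w → x) holds, but w fails at k=0 → not this j.
  j=8: (¬w → x) holds, but w fails at k=0 → not this j.
No j in the window works → until fails.

No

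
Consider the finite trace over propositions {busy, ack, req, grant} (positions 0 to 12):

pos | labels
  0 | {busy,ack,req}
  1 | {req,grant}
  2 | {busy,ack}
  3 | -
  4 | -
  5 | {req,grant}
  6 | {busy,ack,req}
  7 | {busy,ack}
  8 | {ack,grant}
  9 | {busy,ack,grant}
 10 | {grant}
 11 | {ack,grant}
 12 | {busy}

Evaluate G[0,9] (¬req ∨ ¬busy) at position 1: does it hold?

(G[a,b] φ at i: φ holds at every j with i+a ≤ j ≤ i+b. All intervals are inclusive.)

Check (¬req ∨ ¬busy) at every j in [1,10]:
  j=1: true
  j=2: true
  j=3: true
  j=4: true
  j=5: true
  j=6: false
  j=7: true
  j=8: true
  j=9: true
  j=10: true
Fails at j=6 → formula fails.

No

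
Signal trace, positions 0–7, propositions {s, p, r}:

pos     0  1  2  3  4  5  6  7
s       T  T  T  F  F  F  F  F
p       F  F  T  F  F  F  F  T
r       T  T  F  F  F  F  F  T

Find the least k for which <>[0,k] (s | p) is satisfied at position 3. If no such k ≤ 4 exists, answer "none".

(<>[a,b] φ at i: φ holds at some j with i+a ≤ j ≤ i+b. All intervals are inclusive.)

Scan j = 3,4,… for (s | p):
  j=3: fails
  j=4: fails
  j=5: fails
  j=6: fails
  j=7: holds
First hit at j=7, so smallest k = 7-3 = 4.

4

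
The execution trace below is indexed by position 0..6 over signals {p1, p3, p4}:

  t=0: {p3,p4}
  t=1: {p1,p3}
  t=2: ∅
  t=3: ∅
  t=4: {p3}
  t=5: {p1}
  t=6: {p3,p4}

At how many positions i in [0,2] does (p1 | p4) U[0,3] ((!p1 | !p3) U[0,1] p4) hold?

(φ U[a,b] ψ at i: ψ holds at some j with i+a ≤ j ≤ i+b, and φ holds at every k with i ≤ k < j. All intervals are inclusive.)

1

Evaluate at each i in [0,2]:
  i=0: ✓ (rhs at j=0)
  i=1: ✗ (no rhs in [1,4])
  i=2: ✗ (lhs fails at k=2 before rhs at j=5)
Positions where it holds: {0} → 1.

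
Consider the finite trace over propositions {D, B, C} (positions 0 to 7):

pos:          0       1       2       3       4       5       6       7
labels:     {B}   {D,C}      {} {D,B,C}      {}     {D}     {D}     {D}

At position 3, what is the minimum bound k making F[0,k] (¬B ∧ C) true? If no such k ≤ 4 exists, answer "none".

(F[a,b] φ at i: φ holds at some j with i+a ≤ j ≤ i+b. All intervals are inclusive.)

Scan j = 3,4,… for (¬B ∧ C):
  j=3: fails
  j=4: fails
  j=5: fails
  j=6: fails
  j=7: fails
No j in [3,7] satisfies it → none.

none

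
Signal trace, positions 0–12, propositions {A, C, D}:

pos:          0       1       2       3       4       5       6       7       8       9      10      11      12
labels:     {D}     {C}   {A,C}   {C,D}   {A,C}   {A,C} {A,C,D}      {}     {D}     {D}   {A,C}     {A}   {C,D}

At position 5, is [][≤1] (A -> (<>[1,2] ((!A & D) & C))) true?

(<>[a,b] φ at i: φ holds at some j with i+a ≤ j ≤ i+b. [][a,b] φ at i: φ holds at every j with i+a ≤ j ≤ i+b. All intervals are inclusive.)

Check (A -> (<>[1,2] ((!A & D) & C))) at every j in [5,6]:
  j=5: antecedent true; consequent fails (none in [6,7]) → ✗
  j=6: antecedent true; consequent fails (none in [7,8]) → ✗
Fails at j=5 → formula fails.

False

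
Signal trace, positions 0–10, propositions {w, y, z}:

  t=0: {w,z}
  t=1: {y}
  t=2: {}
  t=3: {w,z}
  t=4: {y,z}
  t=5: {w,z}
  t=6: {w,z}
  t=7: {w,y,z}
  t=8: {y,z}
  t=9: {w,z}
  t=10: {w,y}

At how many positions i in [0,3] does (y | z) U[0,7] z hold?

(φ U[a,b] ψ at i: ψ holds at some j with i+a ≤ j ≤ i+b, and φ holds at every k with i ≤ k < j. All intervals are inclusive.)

Evaluate at each i in [0,3]:
  i=0: ✓ (rhs at j=0)
  i=1: ✗ (lhs fails at k=2 before rhs at j=3)
  i=2: ✗ (lhs fails at k=2 before rhs at j=3)
  i=3: ✓ (rhs at j=3)
Positions where it holds: {0, 3} → 2.

2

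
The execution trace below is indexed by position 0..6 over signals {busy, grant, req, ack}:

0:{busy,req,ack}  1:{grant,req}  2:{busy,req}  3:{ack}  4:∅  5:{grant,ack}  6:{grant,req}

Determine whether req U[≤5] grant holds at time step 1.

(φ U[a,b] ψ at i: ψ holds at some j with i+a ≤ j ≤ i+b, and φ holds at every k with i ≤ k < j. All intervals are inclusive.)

Need some j in [1,6] with grant, and req at every k in [1,j-1].
  j=1: grant holds; no prefix to check → satisfied.

Yes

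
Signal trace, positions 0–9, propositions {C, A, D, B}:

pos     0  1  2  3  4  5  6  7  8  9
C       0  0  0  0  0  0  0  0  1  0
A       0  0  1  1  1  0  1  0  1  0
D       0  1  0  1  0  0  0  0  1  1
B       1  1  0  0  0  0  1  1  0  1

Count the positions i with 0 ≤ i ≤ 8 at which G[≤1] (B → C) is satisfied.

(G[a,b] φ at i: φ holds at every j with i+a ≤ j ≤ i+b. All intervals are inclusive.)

Evaluate at each i in [0,8]:
  i=0: ✗ (fails at j=0)
  i=1: ✗ (fails at j=1)
  i=2: ✓ (all of [2,3])
  i=3: ✓ (all of [3,4])
  i=4: ✓ (all of [4,5])
  i=5: ✗ (fails at j=6)
  i=6: ✗ (fails at j=6)
  i=7: ✗ (fails at j=7)
  i=8: ✗ (fails at j=9)
Positions where it holds: {2, 3, 4} → 3.

3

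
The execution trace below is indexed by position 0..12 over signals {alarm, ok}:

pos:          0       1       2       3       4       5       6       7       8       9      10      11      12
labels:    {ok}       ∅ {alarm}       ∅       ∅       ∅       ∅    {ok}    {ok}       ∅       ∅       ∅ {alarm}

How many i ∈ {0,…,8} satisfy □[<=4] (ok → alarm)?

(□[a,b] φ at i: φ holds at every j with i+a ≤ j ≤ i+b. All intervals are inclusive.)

Evaluate at each i in [0,8]:
  i=0: ✗ (fails at j=0)
  i=1: ✓ (all of [1,5])
  i=2: ✓ (all of [2,6])
  i=3: ✗ (fails at j=7)
  i=4: ✗ (fails at j=7)
  i=5: ✗ (fails at j=7)
  i=6: ✗ (fails at j=7)
  i=7: ✗ (fails at j=7)
  i=8: ✗ (fails at j=8)
Positions where it holds: {1, 2} → 2.

2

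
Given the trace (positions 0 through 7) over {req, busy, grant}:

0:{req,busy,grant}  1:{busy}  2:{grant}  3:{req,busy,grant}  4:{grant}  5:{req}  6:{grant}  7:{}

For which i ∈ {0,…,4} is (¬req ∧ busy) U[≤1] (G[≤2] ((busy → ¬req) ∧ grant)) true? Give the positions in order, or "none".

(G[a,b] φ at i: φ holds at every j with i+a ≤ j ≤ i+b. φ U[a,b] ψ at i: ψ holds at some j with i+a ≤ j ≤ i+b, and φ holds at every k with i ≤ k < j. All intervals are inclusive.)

none

Evaluate at each i in [0,4]:
  i=0: ✗ (no rhs in [0,1])
  i=1: ✗ (no rhs in [1,2])
  i=2: ✗ (no rhs in [2,3])
  i=3: ✗ (no rhs in [3,4])
  i=4: ✗ (no rhs in [4,5])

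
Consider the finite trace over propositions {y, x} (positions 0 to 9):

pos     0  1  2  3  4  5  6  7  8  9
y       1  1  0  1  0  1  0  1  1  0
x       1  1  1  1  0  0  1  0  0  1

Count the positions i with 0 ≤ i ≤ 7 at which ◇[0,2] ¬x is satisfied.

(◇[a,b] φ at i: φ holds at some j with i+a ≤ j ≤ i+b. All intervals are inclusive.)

6

Evaluate at each i in [0,7]:
  i=0: ✗ (none in [0,2])
  i=1: ✗ (none in [1,3])
  i=2: ✓ (witness j=4)
  i=3: ✓ (witness j=4)
  i=4: ✓ (witness j=4)
  i=5: ✓ (witness j=5)
  i=6: ✓ (witness j=7)
  i=7: ✓ (witness j=7)
Positions where it holds: {2, 3, 4, 5, 6, 7} → 6.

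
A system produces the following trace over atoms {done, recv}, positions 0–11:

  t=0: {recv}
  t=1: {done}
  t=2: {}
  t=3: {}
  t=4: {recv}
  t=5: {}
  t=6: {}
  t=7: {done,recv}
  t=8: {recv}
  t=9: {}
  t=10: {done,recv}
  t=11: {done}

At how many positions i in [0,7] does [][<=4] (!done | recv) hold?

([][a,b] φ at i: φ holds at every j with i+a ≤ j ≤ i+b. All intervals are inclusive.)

Evaluate at each i in [0,7]:
  i=0: ✗ (fails at j=1)
  i=1: ✗ (fails at j=1)
  i=2: ✓ (all of [2,6])
  i=3: ✓ (all of [3,7])
  i=4: ✓ (all of [4,8])
  i=5: ✓ (all of [5,9])
  i=6: ✓ (all of [6,10])
  i=7: ✗ (fails at j=11)
Positions where it holds: {2, 3, 4, 5, 6} → 5.

5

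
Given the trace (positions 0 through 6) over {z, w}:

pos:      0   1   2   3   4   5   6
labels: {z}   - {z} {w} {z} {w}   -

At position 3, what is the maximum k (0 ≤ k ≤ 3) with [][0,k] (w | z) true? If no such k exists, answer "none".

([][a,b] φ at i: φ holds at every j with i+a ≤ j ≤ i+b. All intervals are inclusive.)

(w | z) must hold from j=3 onward; find where it first fails.
  j=3: holds
  j=4: holds
  j=5: holds
  j=6: fails
Holds on [3,5], so largest k = 2.

2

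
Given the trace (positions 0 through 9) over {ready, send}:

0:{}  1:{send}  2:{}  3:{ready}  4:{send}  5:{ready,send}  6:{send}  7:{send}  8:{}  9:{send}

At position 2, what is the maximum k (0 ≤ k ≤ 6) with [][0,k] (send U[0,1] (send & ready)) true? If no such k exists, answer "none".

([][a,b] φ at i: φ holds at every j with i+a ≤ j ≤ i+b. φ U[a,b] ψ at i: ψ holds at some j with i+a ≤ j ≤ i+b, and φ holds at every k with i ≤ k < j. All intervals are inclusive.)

(send U[0,1] (send & ready)) must hold from j=2 onward; find where it first fails.
  j=2: fails → no k works.

none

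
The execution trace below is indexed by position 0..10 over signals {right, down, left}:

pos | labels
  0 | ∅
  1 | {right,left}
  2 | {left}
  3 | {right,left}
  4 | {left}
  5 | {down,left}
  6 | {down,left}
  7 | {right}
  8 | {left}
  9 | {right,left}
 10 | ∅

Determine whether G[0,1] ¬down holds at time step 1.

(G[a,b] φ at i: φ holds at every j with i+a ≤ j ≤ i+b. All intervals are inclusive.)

True

Check ¬down at every j in [1,2]:
  j=1: true
  j=2: true
All positions satisfy it → formula holds.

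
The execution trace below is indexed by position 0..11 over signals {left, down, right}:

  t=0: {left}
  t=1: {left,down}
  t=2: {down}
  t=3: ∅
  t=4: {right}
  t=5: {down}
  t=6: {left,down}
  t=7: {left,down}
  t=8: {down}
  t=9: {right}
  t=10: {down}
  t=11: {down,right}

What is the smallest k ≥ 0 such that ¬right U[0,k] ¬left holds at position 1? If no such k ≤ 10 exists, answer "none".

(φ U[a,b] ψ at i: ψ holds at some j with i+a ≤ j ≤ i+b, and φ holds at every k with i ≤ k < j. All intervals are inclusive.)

1

Need earliest j ≥ 1 with ¬left, and ¬right at every k in [1,j-1].
  j=1: rhs fails.
  j=2: rhs holds; lhs holds on [1,1]. k = 1.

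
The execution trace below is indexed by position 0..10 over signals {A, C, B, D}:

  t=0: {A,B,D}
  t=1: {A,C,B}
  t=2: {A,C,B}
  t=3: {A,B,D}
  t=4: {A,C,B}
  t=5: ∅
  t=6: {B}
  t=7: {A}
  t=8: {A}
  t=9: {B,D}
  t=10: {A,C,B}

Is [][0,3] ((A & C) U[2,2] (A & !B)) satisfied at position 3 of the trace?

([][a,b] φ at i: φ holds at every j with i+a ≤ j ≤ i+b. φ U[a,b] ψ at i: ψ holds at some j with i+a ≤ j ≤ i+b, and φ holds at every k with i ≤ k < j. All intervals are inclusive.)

False

Check ((A & C) U[2,2] (A & !B)) at every j in [3,6]:
  j=3: fails
  j=4: fails
  j=5: fails
  j=6: fails
Fails at j=3 → formula fails.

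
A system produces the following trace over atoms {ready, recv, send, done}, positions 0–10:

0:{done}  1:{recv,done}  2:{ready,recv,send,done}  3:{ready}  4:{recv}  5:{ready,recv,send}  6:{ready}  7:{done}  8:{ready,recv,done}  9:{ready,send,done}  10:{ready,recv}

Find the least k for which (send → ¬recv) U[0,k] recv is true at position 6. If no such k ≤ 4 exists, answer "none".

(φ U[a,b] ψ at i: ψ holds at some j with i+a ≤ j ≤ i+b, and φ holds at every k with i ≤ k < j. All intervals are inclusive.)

Need earliest j ≥ 6 with recv, and (send → ¬recv) at every k in [6,j-1].
  j=6: rhs fails.
  j=7: rhs fails.
  j=8: rhs holds; lhs holds on [6,7]. k = 2.

2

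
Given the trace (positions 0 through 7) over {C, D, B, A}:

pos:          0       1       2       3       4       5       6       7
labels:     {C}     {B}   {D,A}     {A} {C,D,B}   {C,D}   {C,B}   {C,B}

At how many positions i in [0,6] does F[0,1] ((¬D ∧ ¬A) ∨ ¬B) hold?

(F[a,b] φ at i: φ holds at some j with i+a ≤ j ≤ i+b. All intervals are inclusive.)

7

Evaluate at each i in [0,6]:
  i=0: ✓ (witness j=0)
  i=1: ✓ (witness j=1)
  i=2: ✓ (witness j=2)
  i=3: ✓ (witness j=3)
  i=4: ✓ (witness j=5)
  i=5: ✓ (witness j=5)
  i=6: ✓ (witness j=6)
Positions where it holds: {0, 1, 2, 3, 4, 5, 6} → 7.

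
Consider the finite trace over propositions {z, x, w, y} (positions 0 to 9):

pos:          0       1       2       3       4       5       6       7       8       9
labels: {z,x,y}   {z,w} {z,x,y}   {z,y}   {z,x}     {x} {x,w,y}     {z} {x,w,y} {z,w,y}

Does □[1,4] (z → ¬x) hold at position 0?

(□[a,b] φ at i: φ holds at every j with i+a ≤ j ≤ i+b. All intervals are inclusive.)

Check (z → ¬x) at every j in [1,4]:
  j=1: antecedent true; consequent true → ✓
  j=2: antecedent true; consequent false → ✗
  j=3: antecedent true; consequent true → ✓
  j=4: antecedent true; consequent false → ✗
Fails at j=2 → formula fails.

Does not hold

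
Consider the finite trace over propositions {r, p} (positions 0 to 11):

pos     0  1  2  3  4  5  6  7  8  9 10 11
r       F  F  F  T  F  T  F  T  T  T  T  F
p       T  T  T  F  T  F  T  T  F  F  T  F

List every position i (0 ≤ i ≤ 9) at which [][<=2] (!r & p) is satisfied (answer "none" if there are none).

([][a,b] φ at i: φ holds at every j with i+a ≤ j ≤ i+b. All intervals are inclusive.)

Evaluate at each i in [0,9]:
  i=0: ✓ (all of [0,2])
  i=1: ✗ (fails at j=3)
  i=2: ✗ (fails at j=3)
  i=3: ✗ (fails at j=3)
  i=4: ✗ (fails at j=5)
  i=5: ✗ (fails at j=5)
  i=6: ✗ (fails at j=7)
  i=7: ✗ (fails at j=7)
  i=8: ✗ (fails at j=8)
  i=9: ✗ (fails at j=9)

0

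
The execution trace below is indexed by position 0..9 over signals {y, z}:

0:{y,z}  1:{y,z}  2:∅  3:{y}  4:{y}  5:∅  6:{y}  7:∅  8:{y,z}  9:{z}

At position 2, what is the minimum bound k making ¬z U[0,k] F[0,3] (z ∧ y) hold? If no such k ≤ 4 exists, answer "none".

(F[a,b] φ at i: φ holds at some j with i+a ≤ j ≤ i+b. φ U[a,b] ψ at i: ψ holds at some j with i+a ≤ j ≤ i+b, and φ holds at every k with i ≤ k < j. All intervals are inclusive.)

3

Need earliest j ≥ 2 with F[0,3] (z ∧ y), and ¬z at every k in [2,j-1].
  j=2: rhs fails.
  j=3: rhs fails.
  j=4: rhs fails.
  j=5: rhs holds; lhs holds on [2,4]. k = 3.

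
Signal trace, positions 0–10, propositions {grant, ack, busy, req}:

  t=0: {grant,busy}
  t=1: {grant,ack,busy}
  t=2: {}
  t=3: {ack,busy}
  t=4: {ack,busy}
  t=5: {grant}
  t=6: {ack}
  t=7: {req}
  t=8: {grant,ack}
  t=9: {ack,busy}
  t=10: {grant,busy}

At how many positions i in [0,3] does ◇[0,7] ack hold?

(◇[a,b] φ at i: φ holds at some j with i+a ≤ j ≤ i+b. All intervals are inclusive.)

4

Evaluate at each i in [0,3]:
  i=0: ✓ (witness j=1)
  i=1: ✓ (witness j=1)
  i=2: ✓ (witness j=3)
  i=3: ✓ (witness j=3)
Positions where it holds: {0, 1, 2, 3} → 4.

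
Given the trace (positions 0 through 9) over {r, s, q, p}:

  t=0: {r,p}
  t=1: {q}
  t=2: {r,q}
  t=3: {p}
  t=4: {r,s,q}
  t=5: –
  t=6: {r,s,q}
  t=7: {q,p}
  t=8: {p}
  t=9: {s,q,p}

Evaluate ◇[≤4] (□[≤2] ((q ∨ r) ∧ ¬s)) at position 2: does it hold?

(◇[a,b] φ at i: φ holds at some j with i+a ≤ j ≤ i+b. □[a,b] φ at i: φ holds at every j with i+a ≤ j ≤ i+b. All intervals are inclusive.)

False

Check □[≤2] ((q ∨ r) ∧ ¬s) at each j in [2,6]:
  j=2: fails at 3
  j=3: fails at 3
  j=4: fails at 4
  j=5: fails at 5
  j=6: fails at 6
No position in the window satisfies it → formula fails.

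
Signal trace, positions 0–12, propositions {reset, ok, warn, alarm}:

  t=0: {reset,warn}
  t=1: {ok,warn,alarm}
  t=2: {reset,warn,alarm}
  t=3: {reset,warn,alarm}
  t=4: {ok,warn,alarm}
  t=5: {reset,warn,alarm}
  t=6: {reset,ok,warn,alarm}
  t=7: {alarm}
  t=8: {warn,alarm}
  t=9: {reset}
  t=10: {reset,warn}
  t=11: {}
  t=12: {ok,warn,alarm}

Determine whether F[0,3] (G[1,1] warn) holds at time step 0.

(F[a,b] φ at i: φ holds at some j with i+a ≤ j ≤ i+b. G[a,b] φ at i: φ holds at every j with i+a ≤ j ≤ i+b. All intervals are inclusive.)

Check G[1,1] warn at each j in [0,3]:
  j=0: holds on [1,1]
  j=1: holds on [2,2]
  j=2: holds on [3,3]
  j=3: holds on [4,4]
Found at j=0 → formula holds.

Holds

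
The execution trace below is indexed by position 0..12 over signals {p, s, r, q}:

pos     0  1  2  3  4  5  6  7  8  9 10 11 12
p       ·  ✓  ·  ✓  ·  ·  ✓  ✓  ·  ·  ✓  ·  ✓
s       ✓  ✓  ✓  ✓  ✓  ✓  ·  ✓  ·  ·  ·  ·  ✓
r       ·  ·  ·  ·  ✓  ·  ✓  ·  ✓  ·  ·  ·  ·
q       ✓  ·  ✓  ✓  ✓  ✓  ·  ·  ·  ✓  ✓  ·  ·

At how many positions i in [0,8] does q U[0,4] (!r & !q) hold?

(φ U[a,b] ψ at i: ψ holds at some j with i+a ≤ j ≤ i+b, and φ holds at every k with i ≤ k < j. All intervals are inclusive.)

Evaluate at each i in [0,8]:
  i=0: ✓ (rhs at j=1; lhs holds on [0,0])
  i=1: ✓ (rhs at j=1)
  i=2: ✗ (no rhs in [2,6])
  i=3: ✗ (lhs fails at k=6 before rhs at j=7)
  i=4: ✗ (lhs fails at k=6 before rhs at j=7)
  i=5: ✗ (lhs fails at k=6 before rhs at j=7)
  i=6: ✗ (lhs fails at k=6 before rhs at j=7)
  i=7: ✓ (rhs at j=7)
  i=8: ✗ (lhs fails at k=8 before rhs at j=11)
Positions where it holds: {0, 1, 7} → 3.

3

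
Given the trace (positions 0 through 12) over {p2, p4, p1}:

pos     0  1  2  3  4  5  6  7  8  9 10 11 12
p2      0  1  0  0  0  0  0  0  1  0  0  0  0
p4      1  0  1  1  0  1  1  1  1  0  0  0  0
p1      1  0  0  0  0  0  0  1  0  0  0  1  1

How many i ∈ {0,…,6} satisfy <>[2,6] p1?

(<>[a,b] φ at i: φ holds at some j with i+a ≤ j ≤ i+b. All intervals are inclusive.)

6

Evaluate at each i in [0,6]:
  i=0: ✗ (none in [2,6])
  i=1: ✓ (witness j=7)
  i=2: ✓ (witness j=7)
  i=3: ✓ (witness j=7)
  i=4: ✓ (witness j=7)
  i=5: ✓ (witness j=7)
  i=6: ✓ (witness j=11)
Positions where it holds: {1, 2, 3, 4, 5, 6} → 6.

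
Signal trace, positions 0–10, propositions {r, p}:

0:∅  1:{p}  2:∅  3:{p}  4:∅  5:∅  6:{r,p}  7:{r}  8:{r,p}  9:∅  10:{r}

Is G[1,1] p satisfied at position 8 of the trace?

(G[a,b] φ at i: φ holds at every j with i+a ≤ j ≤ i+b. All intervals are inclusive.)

No

Check p at every j in [9,9]:
  j=9: false
Fails at j=9 → formula fails.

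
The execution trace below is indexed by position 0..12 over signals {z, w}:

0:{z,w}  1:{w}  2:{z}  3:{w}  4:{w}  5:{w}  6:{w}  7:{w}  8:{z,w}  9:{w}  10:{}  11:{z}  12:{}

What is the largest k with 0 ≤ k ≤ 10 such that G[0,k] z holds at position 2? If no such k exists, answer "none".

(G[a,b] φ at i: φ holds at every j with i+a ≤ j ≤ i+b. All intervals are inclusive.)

0

z must hold from j=2 onward; find where it first fails.
  j=2: holds
  j=3: fails
Holds on [2,2], so largest k = 0.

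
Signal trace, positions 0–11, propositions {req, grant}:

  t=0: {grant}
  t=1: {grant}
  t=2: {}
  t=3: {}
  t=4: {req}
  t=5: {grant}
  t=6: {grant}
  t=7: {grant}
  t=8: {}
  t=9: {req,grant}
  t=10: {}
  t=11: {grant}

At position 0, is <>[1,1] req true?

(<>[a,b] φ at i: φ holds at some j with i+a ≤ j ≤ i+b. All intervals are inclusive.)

No

Check req at each j in [1,1]:
  j=1: false
No position in the window satisfies it → formula fails.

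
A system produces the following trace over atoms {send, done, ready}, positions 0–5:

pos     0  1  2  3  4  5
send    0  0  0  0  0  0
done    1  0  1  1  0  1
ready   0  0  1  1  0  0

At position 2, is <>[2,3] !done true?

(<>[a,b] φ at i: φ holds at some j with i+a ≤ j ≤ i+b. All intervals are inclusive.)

Check !done at each j in [4,5]:
  j=4: true
  j=5: false
Found at j=4 → formula holds.

Yes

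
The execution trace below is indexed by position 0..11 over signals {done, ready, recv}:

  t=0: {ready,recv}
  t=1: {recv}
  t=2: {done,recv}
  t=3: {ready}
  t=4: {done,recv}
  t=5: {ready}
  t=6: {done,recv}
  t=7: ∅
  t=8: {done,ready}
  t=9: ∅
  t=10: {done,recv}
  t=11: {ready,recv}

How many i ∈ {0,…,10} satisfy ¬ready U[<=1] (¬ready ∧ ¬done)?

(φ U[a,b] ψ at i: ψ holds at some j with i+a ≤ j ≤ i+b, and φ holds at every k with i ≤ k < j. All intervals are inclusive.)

Evaluate at each i in [0,10]:
  i=0: ✗ (lhs fails at k=0 before rhs at j=1)
  i=1: ✓ (rhs at j=1)
  i=2: ✗ (no rhs in [2,3])
  i=3: ✗ (no rhs in [3,4])
  i=4: ✗ (no rhs in [4,5])
  i=5: ✗ (no rhs in [5,6])
  i=6: ✓ (rhs at j=7; lhs holds on [6,6])
  i=7: ✓ (rhs at j=7)
  i=8: ✗ (lhs fails at k=8 before rhs at j=9)
  i=9: ✓ (rhs at j=9)
  i=10: ✗ (no rhs in [10,11])
Positions where it holds: {1, 6, 7, 9} → 4.

4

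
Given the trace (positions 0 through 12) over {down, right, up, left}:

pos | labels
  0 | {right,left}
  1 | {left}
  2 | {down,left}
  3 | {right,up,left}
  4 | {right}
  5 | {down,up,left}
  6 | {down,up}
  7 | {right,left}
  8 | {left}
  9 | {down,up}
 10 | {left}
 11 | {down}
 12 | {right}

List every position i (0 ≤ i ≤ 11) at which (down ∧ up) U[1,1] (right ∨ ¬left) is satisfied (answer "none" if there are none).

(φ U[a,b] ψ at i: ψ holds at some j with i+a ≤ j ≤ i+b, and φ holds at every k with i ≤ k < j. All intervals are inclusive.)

5, 6

Evaluate at each i in [0,11]:
  i=0: ✗ (no rhs in [1,1])
  i=1: ✗ (no rhs in [2,2])
  i=2: ✗ (lhs fails at k=2 before rhs at j=3)
  i=3: ✗ (lhs fails at k=3 before rhs at j=4)
  i=4: ✗ (no rhs in [5,5])
  i=5: ✓ (rhs at j=6; lhs holds on [5,5])
  i=6: ✓ (rhs at j=7; lhs holds on [6,6])
  i=7: ✗ (no rhs in [8,8])
  i=8: ✗ (lhs fails at k=8 before rhs at j=9)
  i=9: ✗ (no rhs in [10,10])
  i=10: ✗ (lhs fails at k=10 before rhs at j=11)
  i=11: ✗ (lhs fails at k=11 before rhs at j=12)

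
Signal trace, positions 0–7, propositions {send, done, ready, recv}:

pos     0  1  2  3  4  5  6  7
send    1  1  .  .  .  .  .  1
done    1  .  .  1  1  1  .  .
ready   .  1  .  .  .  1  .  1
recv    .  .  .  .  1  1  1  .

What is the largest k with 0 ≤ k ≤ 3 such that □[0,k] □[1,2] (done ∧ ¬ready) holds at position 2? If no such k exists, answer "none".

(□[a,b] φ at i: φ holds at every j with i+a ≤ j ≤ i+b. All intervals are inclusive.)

0

□[1,2] (done ∧ ¬ready) must hold from j=2 onward; find where it first fails.
  j=2: holds
  j=3: fails
Holds on [2,2], so largest k = 0.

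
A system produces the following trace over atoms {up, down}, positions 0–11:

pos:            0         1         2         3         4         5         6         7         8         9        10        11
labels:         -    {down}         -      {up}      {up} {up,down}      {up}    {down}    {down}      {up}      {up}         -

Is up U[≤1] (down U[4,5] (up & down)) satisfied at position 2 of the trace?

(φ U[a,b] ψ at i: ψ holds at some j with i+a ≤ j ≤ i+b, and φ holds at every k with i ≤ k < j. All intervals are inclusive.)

False

Need some j in [2,3] with (down U[4,5] (up & down)), and up at every k in [2,j-1].
  j=2: (down U[4,5] (up & down)) — fails.
  j=3: (down U[4,5] (up & down)) — fails.
No j in the window works → until fails.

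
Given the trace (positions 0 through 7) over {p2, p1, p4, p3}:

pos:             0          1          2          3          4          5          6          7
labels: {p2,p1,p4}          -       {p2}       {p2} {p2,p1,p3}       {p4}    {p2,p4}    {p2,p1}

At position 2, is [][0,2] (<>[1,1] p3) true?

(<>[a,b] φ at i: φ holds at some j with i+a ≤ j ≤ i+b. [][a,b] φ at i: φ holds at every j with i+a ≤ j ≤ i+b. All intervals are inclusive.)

Check <>[1,1] p3 at every j in [2,4]:
  j=2: fails (none in [3,3])
  j=3: holds (witness at 4)
  j=4: fails (none in [5,5])
Fails at j=2 → formula fails.

False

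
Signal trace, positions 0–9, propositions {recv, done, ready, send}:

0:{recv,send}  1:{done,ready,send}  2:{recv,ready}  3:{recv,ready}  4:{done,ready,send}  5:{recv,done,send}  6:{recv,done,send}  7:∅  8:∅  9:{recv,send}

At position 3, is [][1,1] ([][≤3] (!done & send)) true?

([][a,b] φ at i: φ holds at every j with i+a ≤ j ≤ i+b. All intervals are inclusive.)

Check [][≤3] (!done & send) at every j in [4,4]:
  j=4: fails at 4
Fails at j=4 → formula fails.

Does not hold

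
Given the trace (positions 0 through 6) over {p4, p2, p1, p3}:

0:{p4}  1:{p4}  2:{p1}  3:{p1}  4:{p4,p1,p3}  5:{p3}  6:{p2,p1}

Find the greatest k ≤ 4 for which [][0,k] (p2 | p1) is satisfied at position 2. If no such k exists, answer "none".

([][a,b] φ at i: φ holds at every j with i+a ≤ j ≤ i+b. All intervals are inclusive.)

2

(p2 | p1) must hold from j=2 onward; find where it first fails.
  j=2: holds
  j=3: holds
  j=4: holds
  j=5: fails
Holds on [2,4], so largest k = 2.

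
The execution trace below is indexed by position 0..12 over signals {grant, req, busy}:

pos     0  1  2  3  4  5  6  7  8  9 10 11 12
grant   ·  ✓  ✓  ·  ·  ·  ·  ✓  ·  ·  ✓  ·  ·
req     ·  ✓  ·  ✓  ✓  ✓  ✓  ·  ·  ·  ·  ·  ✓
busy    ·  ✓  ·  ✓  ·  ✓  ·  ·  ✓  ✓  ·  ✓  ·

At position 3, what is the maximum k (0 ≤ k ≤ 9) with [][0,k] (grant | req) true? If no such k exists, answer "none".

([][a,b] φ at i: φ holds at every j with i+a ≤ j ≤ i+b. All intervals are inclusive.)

(grant | req) must hold from j=3 onward; find where it first fails.
  j=3: holds
  j=4: holds
  j=5: holds
  j=6: holds
  j=7: holds
  j=8: fails
Holds on [3,7], so largest k = 4.

4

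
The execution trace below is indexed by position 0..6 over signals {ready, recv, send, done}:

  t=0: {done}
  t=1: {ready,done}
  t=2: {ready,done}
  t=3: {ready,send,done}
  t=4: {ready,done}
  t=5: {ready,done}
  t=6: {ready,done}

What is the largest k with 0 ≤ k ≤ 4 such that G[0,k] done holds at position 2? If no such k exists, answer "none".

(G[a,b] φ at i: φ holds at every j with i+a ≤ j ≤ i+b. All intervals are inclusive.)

done must hold from j=2 onward; find where it first fails.
  j=2: holds
  j=3: holds
  j=4: holds
  j=5: holds
  j=6: holds
Holds through j=6; largest k = 4.

4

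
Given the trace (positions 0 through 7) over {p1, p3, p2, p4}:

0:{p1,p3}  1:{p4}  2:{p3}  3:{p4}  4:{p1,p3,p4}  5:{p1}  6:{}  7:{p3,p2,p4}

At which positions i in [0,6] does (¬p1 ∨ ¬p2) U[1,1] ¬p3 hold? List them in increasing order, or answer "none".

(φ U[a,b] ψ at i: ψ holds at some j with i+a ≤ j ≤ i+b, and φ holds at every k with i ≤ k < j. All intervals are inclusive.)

Evaluate at each i in [0,6]:
  i=0: ✓ (rhs at j=1; lhs holds on [0,0])
  i=1: ✗ (no rhs in [2,2])
  i=2: ✓ (rhs at j=3; lhs holds on [2,2])
  i=3: ✗ (no rhs in [4,4])
  i=4: ✓ (rhs at j=5; lhs holds on [4,4])
  i=5: ✓ (rhs at j=6; lhs holds on [5,5])
  i=6: ✗ (no rhs in [7,7])

0, 2, 4, 5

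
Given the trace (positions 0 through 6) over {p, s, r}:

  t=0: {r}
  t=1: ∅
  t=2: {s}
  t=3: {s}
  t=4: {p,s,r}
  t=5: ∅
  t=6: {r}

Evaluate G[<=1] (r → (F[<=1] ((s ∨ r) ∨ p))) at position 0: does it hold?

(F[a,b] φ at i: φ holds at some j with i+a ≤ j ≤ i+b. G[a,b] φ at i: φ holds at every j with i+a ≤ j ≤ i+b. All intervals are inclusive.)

Check (r → (F[<=1] ((s ∨ r) ∨ p))) at every j in [0,1]:
  j=0: antecedent true; consequent holds (witness at 0) → ✓
  j=1: antecedent false → ✓
All positions satisfy it → formula holds.

Yes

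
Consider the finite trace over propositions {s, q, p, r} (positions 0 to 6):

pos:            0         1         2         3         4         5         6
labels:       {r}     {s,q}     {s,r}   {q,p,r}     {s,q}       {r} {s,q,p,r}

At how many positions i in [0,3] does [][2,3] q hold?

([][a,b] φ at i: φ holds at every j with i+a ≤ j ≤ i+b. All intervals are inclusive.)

Evaluate at each i in [0,3]:
  i=0: ✗ (fails at j=2)
  i=1: ✓ (all of [3,4])
  i=2: ✗ (fails at j=5)
  i=3: ✗ (fails at j=5)
Positions where it holds: {1} → 1.

1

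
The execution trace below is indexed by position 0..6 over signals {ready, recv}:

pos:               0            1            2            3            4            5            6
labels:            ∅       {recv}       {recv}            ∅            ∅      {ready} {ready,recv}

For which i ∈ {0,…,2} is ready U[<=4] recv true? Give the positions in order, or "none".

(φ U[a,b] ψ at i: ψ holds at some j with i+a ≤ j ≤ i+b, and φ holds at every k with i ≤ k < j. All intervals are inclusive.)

1, 2

Evaluate at each i in [0,2]:
  i=0: ✗ (lhs fails at k=0 before rhs at j=1)
  i=1: ✓ (rhs at j=1)
  i=2: ✓ (rhs at j=2)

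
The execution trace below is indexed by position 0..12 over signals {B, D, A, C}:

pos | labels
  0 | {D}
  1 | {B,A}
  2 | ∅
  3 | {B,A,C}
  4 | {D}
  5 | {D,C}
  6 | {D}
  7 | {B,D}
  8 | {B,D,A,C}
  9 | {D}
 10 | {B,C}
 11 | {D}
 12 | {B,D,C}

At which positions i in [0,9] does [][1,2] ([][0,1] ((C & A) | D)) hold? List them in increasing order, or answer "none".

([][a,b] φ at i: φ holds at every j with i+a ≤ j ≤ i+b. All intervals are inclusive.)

2, 3, 4, 5, 6

Evaluate at each i in [0,9]:
  i=0: ✗ (fails at j=1)
  i=1: ✗ (fails at j=2)
  i=2: ✓ (all of [3,4])
  i=3: ✓ (all of [4,5])
  i=4: ✓ (all of [5,6])
  i=5: ✓ (all of [6,7])
  i=6: ✓ (all of [7,8])
  i=7: ✗ (fails at j=9)
  i=8: ✗ (fails at j=9)
  i=9: ✗ (fails at j=10)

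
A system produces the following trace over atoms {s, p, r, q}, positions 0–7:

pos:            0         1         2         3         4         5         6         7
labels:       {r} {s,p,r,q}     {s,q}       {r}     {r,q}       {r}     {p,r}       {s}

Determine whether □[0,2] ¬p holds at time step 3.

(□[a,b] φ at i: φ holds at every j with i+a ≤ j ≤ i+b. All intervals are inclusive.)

True

Check ¬p at every j in [3,5]:
  j=3: true
  j=4: true
  j=5: true
All positions satisfy it → formula holds.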